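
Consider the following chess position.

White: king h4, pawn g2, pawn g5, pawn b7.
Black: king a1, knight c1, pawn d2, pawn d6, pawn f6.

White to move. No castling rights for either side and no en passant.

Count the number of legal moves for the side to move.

12

White to move; king on h4.
In check: no.
Legal moves: Kh5, Kg4, Kh3, Kg3, gxf6, b8=Q, b8=R, b8=B, b8=N, g6, g3, g4.
Count: 12.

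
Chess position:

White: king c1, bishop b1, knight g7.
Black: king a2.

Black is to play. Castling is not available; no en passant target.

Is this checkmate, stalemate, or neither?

Black to move; black king on a2.
In check: yes, from the white bishop on b1.
Legal moves for Black: Kb3, Ka3, Ka1.
Black is in check but has 3 legal moves → neither.

neither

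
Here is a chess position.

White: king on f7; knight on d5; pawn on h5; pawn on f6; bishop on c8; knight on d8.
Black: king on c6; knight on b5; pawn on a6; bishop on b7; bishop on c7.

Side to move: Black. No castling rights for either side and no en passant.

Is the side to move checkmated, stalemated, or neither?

Black to move; black king on c6.
In check: yes, from the white knight on d8.
Legal moves for Black: Kd6, Kxd5, Kc5, Bxd8.
Black is in check but has 4 legal moves → neither.

neither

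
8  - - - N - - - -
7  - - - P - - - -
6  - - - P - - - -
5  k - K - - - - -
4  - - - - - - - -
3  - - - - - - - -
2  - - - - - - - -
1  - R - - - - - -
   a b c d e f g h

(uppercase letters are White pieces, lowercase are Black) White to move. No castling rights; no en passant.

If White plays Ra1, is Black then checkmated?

After Ra1: black king on a5; in check: yes, from the white rook on a1.
King squares — a4: attacked by Ra1; b4: attacked by Kc5; b5: attacked by Kc5; a6: attacked by Ra1; b6: attacked by Kc5.
Black has no legal moves → checkmate.

yes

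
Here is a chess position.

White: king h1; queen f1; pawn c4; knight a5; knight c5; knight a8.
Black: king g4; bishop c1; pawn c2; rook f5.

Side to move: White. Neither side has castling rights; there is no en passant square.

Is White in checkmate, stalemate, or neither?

neither

White to move; white king on h1.
In check: no.
Legal moves for White include: Nc7, Nb6, Nd7, Ncb7, Ne6, Na6, Ne4, Na4, Nd3, Ncb3, Nab7, Nc6, Nab3, Kh2, Kg2, Kg1, Qxf5+, Qf4+, ... (list truncated; more exist).
White has legal moves and is not in check → neither.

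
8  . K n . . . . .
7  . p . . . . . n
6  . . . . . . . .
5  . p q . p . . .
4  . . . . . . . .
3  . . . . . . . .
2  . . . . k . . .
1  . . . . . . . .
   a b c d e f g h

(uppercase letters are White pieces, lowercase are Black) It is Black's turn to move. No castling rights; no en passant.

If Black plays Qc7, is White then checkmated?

After Qc7: white king on b8; in check: yes, from the black queen on c7.
White has 2 legal replies: Ka8, Kxc7.
In check but a legal move exists → not checkmate.

no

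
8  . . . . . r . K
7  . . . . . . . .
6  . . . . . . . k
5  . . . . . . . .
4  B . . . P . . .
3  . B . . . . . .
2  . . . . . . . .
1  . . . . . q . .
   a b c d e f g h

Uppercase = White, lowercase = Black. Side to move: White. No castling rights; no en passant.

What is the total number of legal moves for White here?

White to move; king on h8.
In check: yes, from the black rook on f8.
Legal moves: Bg8.
Count: 1.

1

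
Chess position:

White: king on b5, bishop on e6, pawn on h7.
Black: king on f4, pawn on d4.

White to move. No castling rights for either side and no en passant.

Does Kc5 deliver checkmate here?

no

After Kc5: black king on f4; in check: no.
Black is not in check, so this cannot be checkmate.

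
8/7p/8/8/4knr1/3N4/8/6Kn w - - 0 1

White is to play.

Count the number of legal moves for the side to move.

White to move; king on g1.
In check: yes, from the black rook on g4.
Legal moves: Kh2, Kxh1, Kf1.
Count: 3.

3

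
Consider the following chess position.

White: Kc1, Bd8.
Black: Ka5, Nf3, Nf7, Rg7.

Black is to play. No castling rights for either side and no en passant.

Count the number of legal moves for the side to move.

5

Black to move; king on a5.
In check: yes, from the white bishop on d8.
Legal moves: Ka6, Kb5, Kb4, Ka4, Nxd8.
Count: 5.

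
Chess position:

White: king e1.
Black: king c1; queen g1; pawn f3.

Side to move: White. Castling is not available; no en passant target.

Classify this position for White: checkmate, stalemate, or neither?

checkmate

White to move; white king on e1.
In check: yes, from the black queen on g1.
King squares — d1: attacked by Kc1; f1: attacked by Qg1; d2: attacked by Kc1; e2: attacked by Pf3; f2: attacked by Qg1.
Legal moves for White: none.
In check with no legal moves → checkmate.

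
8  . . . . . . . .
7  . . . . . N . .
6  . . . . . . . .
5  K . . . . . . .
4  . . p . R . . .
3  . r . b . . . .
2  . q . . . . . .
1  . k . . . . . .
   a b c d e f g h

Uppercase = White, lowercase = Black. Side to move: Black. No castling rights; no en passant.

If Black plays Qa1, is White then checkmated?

yes

After Qa1: white king on a5; in check: yes, from the black queen on a1.
King squares — a4: attacked by Qa1; b4: attacked by Rb3; b5: attacked by Rb3; a6: attacked by Qa1; b6: attacked by Rb3.
White has no legal moves → checkmate.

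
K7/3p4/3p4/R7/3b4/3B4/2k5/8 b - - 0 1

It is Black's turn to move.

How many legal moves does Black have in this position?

Black to move; king on c2.
In check: yes, from the white bishop on d3.
Legal moves: Kxd3, Kc3, Kb3, Kd2, Kb2, Kd1, Kc1.
Count: 7.

7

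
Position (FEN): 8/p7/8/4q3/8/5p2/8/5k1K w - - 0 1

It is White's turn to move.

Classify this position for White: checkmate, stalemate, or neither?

White to move; white king on h1.
In check: no.
King squares — g1: attacked by Kf1; g2: attacked by Kf1; h2: attacked by Qe5.
Legal moves for White: none.
Not in check and no legal moves → stalemate.

stalemate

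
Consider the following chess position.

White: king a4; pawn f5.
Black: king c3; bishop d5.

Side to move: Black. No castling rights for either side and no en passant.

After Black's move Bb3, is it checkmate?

no

After Bb3: white king on a4; in check: yes, from the black bishop on b3.
White has 3 legal replies: Kb5, Ka5, Ka3.
In check but a legal move exists → not checkmate.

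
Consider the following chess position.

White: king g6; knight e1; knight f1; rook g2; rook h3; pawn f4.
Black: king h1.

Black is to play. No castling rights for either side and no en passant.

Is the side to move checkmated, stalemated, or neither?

Black to move; black king on h1.
In check: yes, from the white rook on h3.
King squares — g1: attacked by Rg2; g2: attacked by Ne1; h2: attacked by Nf1.
Legal moves for Black: none.
In check with no legal moves → checkmate.

checkmate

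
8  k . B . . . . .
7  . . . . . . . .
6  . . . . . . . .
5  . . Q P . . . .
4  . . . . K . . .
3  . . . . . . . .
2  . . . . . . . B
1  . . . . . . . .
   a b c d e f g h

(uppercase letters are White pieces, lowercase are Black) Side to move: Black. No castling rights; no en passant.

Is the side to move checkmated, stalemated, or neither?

Black to move; black king on a8.
In check: no.
King squares — a7: attacked by Qc5; b7: attacked by Bc8; b8: attacked by Bh2.
Legal moves for Black: none.
Not in check and no legal moves → stalemate.

stalemate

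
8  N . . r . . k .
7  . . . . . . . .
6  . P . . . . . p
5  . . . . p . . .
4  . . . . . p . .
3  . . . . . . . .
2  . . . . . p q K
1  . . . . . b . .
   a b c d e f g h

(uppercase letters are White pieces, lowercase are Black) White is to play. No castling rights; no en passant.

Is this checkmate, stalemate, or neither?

White to move; white king on h2.
In check: yes, from the black queen on g2.
King squares — g1: attacked by Pf2; h1: attacked by Qg2; g2: attacked by Bf1; g3: attacked by Qg2; h3: attacked by Qg2.
Legal moves for White: none.
In check with no legal moves → checkmate.

checkmate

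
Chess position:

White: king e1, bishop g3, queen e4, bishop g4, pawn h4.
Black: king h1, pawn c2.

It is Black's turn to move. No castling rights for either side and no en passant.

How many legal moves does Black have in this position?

Black to move; king on h1.
In check: yes, from the white queen on e4.
Legal moves: Kg1.
Count: 1.

1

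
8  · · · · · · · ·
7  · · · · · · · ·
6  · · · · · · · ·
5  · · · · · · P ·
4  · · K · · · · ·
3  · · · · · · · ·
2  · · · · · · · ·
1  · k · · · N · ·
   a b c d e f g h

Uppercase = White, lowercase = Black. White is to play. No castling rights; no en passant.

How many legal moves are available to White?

13

White to move; king on c4.
In check: no.
Legal moves: Kd5, Kc5, Kb5, Kd4, Kb4, Kd3, Kc3, Kb3, Ng3, Ne3, Nh2, Nd2+, g6.
Count: 13.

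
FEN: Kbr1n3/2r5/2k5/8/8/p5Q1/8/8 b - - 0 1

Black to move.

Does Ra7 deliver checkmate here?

After Ra7: white king on a8; in check: yes, from the black rook on a7.
King squares — a7: attacked by Bb8; b7: attacked by Kc6; b8: attacked by Rc8.
White has no legal moves → checkmate.

yes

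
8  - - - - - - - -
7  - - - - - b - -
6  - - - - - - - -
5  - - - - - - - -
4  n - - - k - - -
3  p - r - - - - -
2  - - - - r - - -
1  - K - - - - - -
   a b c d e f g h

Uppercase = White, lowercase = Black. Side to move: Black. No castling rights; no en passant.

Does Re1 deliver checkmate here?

yes

After Re1: white king on b1; in check: yes, from the black rook on e1.
King squares — a1: attacked by Re1; c1: attacked by Re1; a2: attacked by Bf7; b2: attacked by Pa3; c2: attacked by Rc3.
White has no legal moves → checkmate.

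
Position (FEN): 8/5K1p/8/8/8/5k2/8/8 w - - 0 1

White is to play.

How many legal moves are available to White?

7

White to move; king on f7.
In check: no.
Legal moves: Kg8, Kf8, Ke8, Kg7, Ke7, Kf6, Ke6.
Count: 7.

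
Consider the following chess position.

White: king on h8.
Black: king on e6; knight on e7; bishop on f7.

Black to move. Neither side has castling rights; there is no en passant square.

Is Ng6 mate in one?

no

After Ng6: white king on h8; in check: yes, from the black knight on g6.
White has 2 legal replies: Kh7, Kg7.
In check but a legal move exists → not checkmate.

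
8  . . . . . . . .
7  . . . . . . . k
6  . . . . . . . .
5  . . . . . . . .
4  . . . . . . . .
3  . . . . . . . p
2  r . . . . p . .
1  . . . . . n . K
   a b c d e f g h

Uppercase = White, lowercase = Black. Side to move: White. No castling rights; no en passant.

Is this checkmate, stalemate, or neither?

White to move; white king on h1.
In check: no.
King squares — g1: attacked by Pf2; g2: attacked by Ph3; h2: attacked by Nf1.
Legal moves for White: none.
Not in check and no legal moves → stalemate.

stalemate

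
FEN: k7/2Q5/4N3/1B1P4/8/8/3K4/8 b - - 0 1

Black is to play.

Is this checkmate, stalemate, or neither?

stalemate

Black to move; black king on a8.
In check: no.
King squares — a7: attacked by Qc7; b7: attacked by Qc7; b8: attacked by Qc7.
Legal moves for Black: none.
Not in check and no legal moves → stalemate.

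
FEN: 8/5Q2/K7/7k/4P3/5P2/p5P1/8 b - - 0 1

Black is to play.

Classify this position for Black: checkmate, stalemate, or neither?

neither

Black to move; black king on h5.
In check: yes, from the white queen on f7.
Legal moves for Black: Kh6, Kg5, Kh4.
Black is in check but has 3 legal moves → neither.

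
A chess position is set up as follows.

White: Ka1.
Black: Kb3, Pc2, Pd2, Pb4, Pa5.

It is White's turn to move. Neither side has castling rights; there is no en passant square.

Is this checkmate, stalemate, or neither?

stalemate

White to move; white king on a1.
In check: no.
King squares — b1: attacked by Pc2; a2: attacked by Kb3; b2: attacked by Kb3.
Legal moves for White: none.
Not in check and no legal moves → stalemate.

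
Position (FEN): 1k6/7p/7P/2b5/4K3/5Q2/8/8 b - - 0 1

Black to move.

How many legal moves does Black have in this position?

Black to move; king on b8.
In check: no.
Legal moves: Kc8, Ka8, Kc7, Kb7, Ka7, Bf8, Be7, Ba7, Bd6, Bb6, Bd4, Bb4, Be3, Ba3, Bf2, Bg1.
Count: 16.

16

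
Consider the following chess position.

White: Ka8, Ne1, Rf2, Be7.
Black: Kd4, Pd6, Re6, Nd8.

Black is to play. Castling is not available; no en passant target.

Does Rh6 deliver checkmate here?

After Rh6: white king on a8; in check: no.
White is not in check, so this cannot be checkmate.

no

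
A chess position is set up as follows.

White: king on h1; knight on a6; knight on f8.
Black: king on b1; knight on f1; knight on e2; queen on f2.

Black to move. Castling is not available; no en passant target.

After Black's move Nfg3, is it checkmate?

After Nfg3: white king on h1; in check: yes, from the black knight on g3.
King squares — g1: attacked by Ne2; g2: attacked by Qf2; h2: attacked by Qf2.
White has no legal moves → checkmate.

yes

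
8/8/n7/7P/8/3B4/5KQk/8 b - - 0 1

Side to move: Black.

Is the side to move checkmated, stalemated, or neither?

Black to move; black king on h2.
In check: yes, from the white queen on g2.
King squares — g1: attacked by Kf2; h1: attacked by Qg2; g2: attacked by Kf2; g3: attacked by Kf2; h3: attacked by Qg2.
Legal moves for Black: none.
In check with no legal moves → checkmate.

checkmate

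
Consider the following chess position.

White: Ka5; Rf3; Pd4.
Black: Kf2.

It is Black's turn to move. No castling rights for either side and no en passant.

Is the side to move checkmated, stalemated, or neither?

neither

Black to move; black king on f2.
In check: yes, from the white rook on f3.
Legal moves for Black: Kxf3, Kg2, Ke2, Kg1, Ke1.
Black is in check but has 5 legal moves → neither.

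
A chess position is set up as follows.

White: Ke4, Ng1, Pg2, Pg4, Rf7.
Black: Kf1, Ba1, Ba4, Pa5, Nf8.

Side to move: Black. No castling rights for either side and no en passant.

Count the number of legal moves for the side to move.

Black to move; king on f1.
In check: yes, from the white rook on f7.
Legal moves: Kxg2, Kxg1, Ke1, Bf6.
Count: 4.

4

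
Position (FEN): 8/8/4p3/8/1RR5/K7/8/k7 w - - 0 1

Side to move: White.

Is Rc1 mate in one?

After Rc1: black king on a1; in check: yes, from the white rook on c1.
King squares — b1: attacked by Rc1; a2: attacked by Ka3; b2: attacked by Ka3.
Black has no legal moves → checkmate.

yes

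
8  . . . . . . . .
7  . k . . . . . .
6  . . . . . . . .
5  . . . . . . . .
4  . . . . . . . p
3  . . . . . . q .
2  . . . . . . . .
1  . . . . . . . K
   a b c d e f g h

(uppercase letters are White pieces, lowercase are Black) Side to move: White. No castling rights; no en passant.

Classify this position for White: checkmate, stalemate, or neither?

stalemate

White to move; white king on h1.
In check: no.
King squares — g1: attacked by Qg3; g2: attacked by Qg3; h2: attacked by Qg3.
Legal moves for White: none.
Not in check and no legal moves → stalemate.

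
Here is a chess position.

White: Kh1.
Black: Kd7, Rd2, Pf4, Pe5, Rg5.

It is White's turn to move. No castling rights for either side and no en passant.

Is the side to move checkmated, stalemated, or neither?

White to move; white king on h1.
In check: no.
King squares — g1: attacked by Rg5; g2: attacked by Rd2; h2: attacked by Rd2.
Legal moves for White: none.
Not in check and no legal moves → stalemate.

stalemate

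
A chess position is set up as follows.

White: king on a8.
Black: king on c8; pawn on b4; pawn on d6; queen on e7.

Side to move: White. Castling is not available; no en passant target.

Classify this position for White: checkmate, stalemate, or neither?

stalemate

White to move; white king on a8.
In check: no.
King squares — a7: attacked by Qe7; b7: attacked by Qe7; b8: attacked by Kc8.
Legal moves for White: none.
Not in check and no legal moves → stalemate.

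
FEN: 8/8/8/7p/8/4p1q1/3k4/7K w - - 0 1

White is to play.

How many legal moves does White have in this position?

0

White to move; king on h1.
In check: no.
Legal moves: none.
Count: 0.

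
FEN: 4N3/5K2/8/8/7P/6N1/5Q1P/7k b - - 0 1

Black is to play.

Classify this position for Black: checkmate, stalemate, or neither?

Black to move; black king on h1.
In check: yes, from the white knight on g3.
King squares — g1: attacked by Qf2; g2: attacked by Qf2; h2: attacked by Qf2.
Legal moves for Black: none.
In check with no legal moves → checkmate.

checkmate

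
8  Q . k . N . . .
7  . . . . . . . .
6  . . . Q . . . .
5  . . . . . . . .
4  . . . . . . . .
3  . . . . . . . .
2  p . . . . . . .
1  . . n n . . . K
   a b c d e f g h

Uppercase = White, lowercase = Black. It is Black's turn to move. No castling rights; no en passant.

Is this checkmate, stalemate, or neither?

checkmate

Black to move; black king on c8.
In check: yes, from the white queen on a8.
King squares — b7: attacked by Qa8; c7: attacked by Qd6; d7: attacked by Qd6; b8: attacked by Qd6; d8: attacked by Qd6.
Legal moves for Black: none.
In check with no legal moves → checkmate.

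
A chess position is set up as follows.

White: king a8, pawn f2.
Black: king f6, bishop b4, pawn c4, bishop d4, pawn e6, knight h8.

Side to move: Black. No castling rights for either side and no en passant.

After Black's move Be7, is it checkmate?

After Be7: white king on a8; in check: no.
White is not in check, so this cannot be checkmate.

no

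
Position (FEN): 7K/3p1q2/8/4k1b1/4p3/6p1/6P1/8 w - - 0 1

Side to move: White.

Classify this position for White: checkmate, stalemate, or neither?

stalemate

White to move; white king on h8.
In check: no.
King squares — g7: attacked by Qf7; h7: attacked by Qf7; g8: attacked by Qf7.
Legal moves for White: none.
Not in check and no legal moves → stalemate.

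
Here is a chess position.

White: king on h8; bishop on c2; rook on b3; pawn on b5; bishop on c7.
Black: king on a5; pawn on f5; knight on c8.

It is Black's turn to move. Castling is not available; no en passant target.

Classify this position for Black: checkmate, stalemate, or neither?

neither

Black to move; black king on a5.
In check: yes, from the white bishop on c7.
King squares — a4: available; b4: attacked by Rb3; b5: attacked by Rb3; a6: attacked by Pb5; b6: attacked by Bc7.
Legal moves for Black: Ka4, Nb6.
Black is in check but has 2 legal moves → neither.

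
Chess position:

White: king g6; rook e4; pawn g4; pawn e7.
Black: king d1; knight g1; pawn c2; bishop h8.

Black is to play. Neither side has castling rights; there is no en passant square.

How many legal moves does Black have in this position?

Black to move; king on d1.
In check: no.
Legal moves: Bg7, Bf6, Be5, Bd4, Bc3, Bb2, Ba1, Nh3, Nf3, Ne2, Kd2, Kc1, c1=Q, c1=R, c1=B, c1=N.
Count: 16.

16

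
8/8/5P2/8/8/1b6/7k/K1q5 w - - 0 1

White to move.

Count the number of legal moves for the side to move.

White to move; king on a1.
In check: yes, from the black queen on c1.
Legal moves: none.
Count: 0.

0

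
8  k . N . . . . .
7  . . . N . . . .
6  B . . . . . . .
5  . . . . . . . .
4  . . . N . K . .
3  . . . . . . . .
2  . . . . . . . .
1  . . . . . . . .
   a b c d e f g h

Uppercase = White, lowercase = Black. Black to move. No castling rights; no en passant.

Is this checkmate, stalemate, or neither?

stalemate

Black to move; black king on a8.
In check: no.
King squares — a7: attacked by Nc8; b7: attacked by Ba6; b8: attacked by Nd7.
Legal moves for Black: none.
Not in check and no legal moves → stalemate.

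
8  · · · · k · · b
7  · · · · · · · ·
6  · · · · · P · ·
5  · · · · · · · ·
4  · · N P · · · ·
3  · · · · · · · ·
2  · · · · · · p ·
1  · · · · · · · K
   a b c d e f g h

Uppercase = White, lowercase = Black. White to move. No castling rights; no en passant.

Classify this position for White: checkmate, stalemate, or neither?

neither

White to move; white king on h1.
In check: yes, from the black pawn on g2.
King squares — g1: available; g2: available; h2: available.
Legal moves for White: Kh2, Kxg2, Kg1.
White is in check but has 3 legal moves → neither.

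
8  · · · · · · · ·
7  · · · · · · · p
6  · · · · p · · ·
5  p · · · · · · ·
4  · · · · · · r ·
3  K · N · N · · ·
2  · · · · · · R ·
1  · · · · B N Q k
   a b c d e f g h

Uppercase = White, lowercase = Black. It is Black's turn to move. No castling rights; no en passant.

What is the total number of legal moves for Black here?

Black to move; king on h1.
In check: yes, from the white queen on g1.
Legal moves: none.
Count: 0.

0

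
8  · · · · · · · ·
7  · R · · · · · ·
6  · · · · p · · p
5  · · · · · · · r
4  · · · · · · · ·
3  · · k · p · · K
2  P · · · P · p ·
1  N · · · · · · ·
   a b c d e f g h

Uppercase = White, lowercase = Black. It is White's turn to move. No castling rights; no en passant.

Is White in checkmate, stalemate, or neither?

neither

White to move; white king on h3.
In check: yes, from the black rook on h5.
Legal moves for White: Kg4, Kg3, Kxg2.
White is in check but has 3 legal moves → neither.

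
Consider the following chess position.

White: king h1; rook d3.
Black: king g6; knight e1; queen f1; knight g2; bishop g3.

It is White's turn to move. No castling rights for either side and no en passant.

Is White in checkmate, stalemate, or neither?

White to move; white king on h1.
In check: yes, from the black queen on f1.
King squares — g1: attacked by Qf1; g2: attacked by Ne1; h2: attacked by Bg3.
Legal moves for White: none.
In check with no legal moves → checkmate.

checkmate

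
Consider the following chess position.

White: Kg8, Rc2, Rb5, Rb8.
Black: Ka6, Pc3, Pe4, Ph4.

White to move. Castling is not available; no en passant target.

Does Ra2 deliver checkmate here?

After Ra2: black king on a6; in check: yes, from the white rook on a2.
King squares — a5: attacked by Ra2; b5: attacked by Rb8; b6: attacked by Rb5; a7: attacked by Ra2; b7: attacked by Rb5.
Black has no legal moves → checkmate.

yes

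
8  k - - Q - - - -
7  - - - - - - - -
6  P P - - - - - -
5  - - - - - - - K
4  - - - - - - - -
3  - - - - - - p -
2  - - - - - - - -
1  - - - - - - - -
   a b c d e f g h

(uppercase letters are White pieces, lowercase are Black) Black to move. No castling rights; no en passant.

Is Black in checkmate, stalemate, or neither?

checkmate

Black to move; black king on a8.
In check: yes, from the white queen on d8.
King squares — a7: attacked by Pb6; b7: attacked by Pa6; b8: attacked by Qd8.
Legal moves for Black: none.
In check with no legal moves → checkmate.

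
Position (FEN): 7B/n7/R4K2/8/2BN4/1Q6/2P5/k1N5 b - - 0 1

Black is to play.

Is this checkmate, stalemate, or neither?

Black to move; black king on a1.
In check: yes, from the white rook on a6.
King squares — b1: attacked by Qb3; a2: attacked by Nc1; b2: attacked by Qb3.
Legal moves for Black: none.
In check with no legal moves → checkmate.

checkmate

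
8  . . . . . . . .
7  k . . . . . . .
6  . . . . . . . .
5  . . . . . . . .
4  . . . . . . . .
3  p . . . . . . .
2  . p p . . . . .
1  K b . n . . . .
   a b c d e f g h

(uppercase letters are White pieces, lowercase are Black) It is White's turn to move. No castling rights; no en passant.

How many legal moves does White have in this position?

0

White to move; king on a1.
In check: yes, from the black pawn on b2.
Legal moves: none.
Count: 0.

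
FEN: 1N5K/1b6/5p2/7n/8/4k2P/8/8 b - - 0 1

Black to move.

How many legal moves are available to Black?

21

Black to move; king on e3.
In check: no.
Legal moves: Bc8, Ba8, Bc6, Ba6, Bd5, Be4, Bf3, Bg2, Bh1, Ng7, Nf4, Ng3, Kf4, Ke4, Kd4, Kf3, Kd3, Kf2, Ke2, Kd2, f5.
Count: 21.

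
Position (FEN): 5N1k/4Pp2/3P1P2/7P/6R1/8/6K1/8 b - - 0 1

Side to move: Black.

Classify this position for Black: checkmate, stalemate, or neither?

stalemate

Black to move; black king on h8.
In check: no.
King squares — g7: attacked by Rg4; h7: attacked by Nf8; g8: attacked by Rg4.
Legal moves for Black: none.
Not in check and no legal moves → stalemate.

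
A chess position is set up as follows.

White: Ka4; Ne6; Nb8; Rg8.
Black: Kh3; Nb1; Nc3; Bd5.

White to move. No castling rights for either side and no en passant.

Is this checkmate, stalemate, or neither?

White to move; white king on a4.
In check: yes, from the black knight on c3.
Legal moves for White: Ka5, Kb4.
White is in check but has 2 legal moves → neither.

neither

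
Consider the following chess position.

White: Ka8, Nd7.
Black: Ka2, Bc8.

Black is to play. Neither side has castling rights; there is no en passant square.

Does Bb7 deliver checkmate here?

After Bb7: white king on a8; in check: yes, from the black bishop on b7.
White has 3 legal replies: Kb8, Kxb7, Ka7.
In check but a legal move exists → not checkmate.

no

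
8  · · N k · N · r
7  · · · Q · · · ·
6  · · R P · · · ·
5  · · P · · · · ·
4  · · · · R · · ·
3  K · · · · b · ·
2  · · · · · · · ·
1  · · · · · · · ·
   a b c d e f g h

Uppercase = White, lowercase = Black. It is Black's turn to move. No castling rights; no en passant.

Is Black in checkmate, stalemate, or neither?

Black to move; black king on d8.
In check: yes, from the white queen on d7.
King squares — c7: attacked by Rc6; d7: attacked by Nf8; e7: attacked by Re4; c8: attacked by Rc6; e8: attacked by Re4.
Legal moves for Black: none.
In check with no legal moves → checkmate.

checkmate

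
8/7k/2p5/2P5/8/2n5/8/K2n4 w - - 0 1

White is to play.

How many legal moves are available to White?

0

White to move; king on a1.
In check: no.
Legal moves: none.
Count: 0.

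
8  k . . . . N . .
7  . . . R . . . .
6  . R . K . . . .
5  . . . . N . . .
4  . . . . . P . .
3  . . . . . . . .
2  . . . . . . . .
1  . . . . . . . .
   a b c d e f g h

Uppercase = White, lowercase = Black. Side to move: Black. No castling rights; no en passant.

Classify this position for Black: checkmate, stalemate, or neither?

Black to move; black king on a8.
In check: no.
King squares — a7: attacked by Rd7; b7: attacked by Rb6; b8: attacked by Rb6.
Legal moves for Black: none.
Not in check and no legal moves → stalemate.

stalemate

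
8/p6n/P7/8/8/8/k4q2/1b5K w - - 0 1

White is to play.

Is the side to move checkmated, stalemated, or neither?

stalemate

White to move; white king on h1.
In check: no.
King squares — g1: attacked by Qf2; g2: attacked by Qf2; h2: attacked by Qf2.
Legal moves for White: none.
Not in check and no legal moves → stalemate.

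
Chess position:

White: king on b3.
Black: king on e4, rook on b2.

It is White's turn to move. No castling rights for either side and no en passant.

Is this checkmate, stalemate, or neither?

White to move; white king on b3.
In check: yes, from the black rook on b2.
Legal moves for White: Kc4, Ka4, Kc3, Ka3, Kxb2.
White is in check but has 5 legal moves → neither.

neither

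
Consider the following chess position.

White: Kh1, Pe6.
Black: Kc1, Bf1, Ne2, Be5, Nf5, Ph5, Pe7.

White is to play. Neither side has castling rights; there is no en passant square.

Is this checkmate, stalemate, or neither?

stalemate

White to move; white king on h1.
In check: no.
King squares — g1: attacked by Ne2; g2: attacked by Bf1; h2: attacked by Be5.
Legal moves for White: none.
Not in check and no legal moves → stalemate.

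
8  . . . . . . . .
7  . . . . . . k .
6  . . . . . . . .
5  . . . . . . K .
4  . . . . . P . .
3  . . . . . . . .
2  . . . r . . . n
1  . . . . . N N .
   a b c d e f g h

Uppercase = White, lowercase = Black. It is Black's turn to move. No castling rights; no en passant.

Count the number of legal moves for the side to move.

Black to move; king on g7.
In check: no.
Legal moves: Kh8, Kg8, Kf8, Kh7, Kf7, Ng4, Nf3+, Nxf1, Rd8, Rd7, Rd6, Rd5+, Rd4, Rd3, Rg2+, Rf2, Re2, Rc2, Rb2, Ra2, Rd1.
Count: 21.

21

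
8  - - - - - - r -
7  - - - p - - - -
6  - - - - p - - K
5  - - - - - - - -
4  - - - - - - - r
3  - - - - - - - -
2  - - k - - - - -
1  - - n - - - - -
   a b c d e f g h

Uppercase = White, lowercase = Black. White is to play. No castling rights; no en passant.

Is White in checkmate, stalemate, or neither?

checkmate

White to move; white king on h6.
In check: yes, from the black rook on h4.
King squares — g5: attacked by Rg8; h5: attacked by Rh4; g6: attacked by Rg8; g7: attacked by Rg8; h7: attacked by Rh4.
Legal moves for White: none.
In check with no legal moves → checkmate.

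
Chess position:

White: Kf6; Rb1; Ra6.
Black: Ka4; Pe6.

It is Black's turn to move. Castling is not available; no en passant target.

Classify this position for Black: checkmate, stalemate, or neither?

Black to move; black king on a4.
In check: yes, from the white rook on a6.
King squares — a3: attacked by Ra6; b3: attacked by Rb1; b4: attacked by Rb1; a5: attacked by Ra6; b5: attacked by Rb1.
Legal moves for Black: none.
In check with no legal moves → checkmate.

checkmate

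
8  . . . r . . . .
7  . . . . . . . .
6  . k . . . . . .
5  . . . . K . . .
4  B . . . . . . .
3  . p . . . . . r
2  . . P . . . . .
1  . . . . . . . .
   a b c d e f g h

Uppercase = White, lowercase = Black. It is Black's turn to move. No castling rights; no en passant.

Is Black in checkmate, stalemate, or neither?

neither

Black to move; black king on b6.
In check: no.
Legal moves for Black include: Rdh8, Rg8, Rf8, Re8+, Rc8, Rb8, Ra8, Rd7, Rd6, Rd5+, Rd4, Rdd3, Rd2, Rd1, Kc7, Kb7, Ka7, Ka6, ... (list truncated; more exist).
Black has legal moves and is not in check → neither.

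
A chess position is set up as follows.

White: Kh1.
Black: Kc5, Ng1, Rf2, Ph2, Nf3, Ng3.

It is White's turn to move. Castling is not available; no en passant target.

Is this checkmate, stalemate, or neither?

checkmate

White to move; white king on h1.
In check: yes, from the black knight on g3.
King squares — g1: attacked by Ph2; g2: attacked by Rf2; h2: attacked by Rf2.
Legal moves for White: none.
In check with no legal moves → checkmate.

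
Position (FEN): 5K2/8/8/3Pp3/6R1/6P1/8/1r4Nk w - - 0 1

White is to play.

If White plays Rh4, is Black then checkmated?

After Rh4: black king on h1; in check: yes, from the white rook on h4.
Black has 2 legal replies: Kg2, Kxg1.
In check but a legal move exists → not checkmate.

no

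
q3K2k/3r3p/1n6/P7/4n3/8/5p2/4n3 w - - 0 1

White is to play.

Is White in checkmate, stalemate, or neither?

White to move; white king on e8.
In check: yes, from the black queen on a8.
King squares — d7: attacked by Nb6; e7: attacked by Rd7; f7: attacked by Rd7; d8: attacked by Rd7; f8: attacked by Qa8.
Legal moves for White: none.
In check with no legal moves → checkmate.

checkmate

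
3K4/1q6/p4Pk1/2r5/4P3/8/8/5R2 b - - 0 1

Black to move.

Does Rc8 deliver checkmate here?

yes

After Rc8: white king on d8; in check: yes, from the black rook on c8.
King squares — c7: attacked by Qb7; d7: attacked by Qb7; e7: attacked by Qb7; c8: attacked by Qb7; e8: attacked by Rc8.
White has no legal moves → checkmate.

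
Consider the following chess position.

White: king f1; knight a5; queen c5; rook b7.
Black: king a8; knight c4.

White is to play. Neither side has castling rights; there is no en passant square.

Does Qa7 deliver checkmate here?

After Qa7: black king on a8; in check: yes, from the white queen on a7.
King squares — a7: attacked by Rb7; b7: attacked by Na5; b8: attacked by Qa7.
Black has no legal moves → checkmate.

yes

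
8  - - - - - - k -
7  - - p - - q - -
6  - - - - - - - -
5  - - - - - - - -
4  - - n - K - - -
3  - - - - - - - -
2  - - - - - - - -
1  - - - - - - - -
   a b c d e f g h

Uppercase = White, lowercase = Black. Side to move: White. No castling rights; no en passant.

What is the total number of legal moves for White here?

White to move; king on e4.
In check: no.
Legal moves: Kd4, Kd3.
Count: 2.

2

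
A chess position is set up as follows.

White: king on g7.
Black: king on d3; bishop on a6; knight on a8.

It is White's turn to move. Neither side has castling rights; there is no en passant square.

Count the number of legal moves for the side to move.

White to move; king on g7.
In check: no.
Legal moves: Kh8, Kg8, Kf8, Kh7, Kf7, Kh6, Kg6, Kf6.
Count: 8.

8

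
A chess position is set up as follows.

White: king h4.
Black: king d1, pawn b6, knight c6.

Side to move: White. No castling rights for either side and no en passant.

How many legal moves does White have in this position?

5

White to move; king on h4.
In check: no.
Legal moves: Kh5, Kg5, Kg4, Kh3, Kg3.
Count: 5.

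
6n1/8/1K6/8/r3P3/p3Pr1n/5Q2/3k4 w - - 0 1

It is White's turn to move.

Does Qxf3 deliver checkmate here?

no

After Qxf3: black king on d1; in check: yes, from the white queen on f3.
Black has 4 legal replies: Kd2, Kc2, Ke1, Kc1.
In check but a legal move exists → not checkmate.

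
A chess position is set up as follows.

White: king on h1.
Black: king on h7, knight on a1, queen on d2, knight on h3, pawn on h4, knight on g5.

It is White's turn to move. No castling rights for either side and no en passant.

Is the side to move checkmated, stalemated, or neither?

stalemate

White to move; white king on h1.
In check: no.
King squares — g1: attacked by Nh3; g2: attacked by Qd2; h2: attacked by Qd2.
Legal moves for White: none.
Not in check and no legal moves → stalemate.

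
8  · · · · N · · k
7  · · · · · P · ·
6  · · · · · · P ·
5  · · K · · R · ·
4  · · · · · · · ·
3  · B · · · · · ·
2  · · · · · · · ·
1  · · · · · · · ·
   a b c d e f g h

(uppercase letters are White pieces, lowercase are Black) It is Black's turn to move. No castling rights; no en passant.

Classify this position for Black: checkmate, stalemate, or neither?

Black to move; black king on h8.
In check: no.
King squares — g7: attacked by Ne8; h7: attacked by Pg6; g8: attacked by Pf7.
Legal moves for Black: none.
Not in check and no legal moves → stalemate.

stalemate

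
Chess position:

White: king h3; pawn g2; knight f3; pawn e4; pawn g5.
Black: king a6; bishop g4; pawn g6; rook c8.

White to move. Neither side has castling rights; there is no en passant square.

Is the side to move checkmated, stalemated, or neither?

White to move; white king on h3.
In check: yes, from the black bishop on g4.
Legal moves for White: Kh4, Kxg4, Kg3, Kh2.
White is in check but has 4 legal moves → neither.

neither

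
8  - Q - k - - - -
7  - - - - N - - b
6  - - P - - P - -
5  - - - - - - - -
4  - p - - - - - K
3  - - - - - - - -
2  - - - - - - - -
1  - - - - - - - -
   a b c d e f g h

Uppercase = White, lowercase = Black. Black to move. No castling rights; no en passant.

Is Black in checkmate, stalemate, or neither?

Black to move; black king on d8.
In check: yes, from the white queen on b8.
King squares — c7: attacked by Qb8; d7: attacked by Pc6; e7: attacked by Pf6; c8: attacked by Ne7; e8: attacked by Qb8.
Legal moves for Black: none.
In check with no legal moves → checkmate.

checkmate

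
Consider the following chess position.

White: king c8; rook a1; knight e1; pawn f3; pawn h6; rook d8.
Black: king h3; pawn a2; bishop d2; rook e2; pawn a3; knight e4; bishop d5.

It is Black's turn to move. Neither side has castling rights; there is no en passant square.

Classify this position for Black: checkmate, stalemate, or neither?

Black to move; black king on h3.
In check: no.
Legal moves for Black include: Bg8, Ba8, Bf7, Bb7+, Be6+, Bc6, Bc4, Bb3, Nf6, Nd6+, Ng5, Nc5, Ng3, Nc3, Nf2, Kh4, Kg3, Kh2, ... (list truncated; more exist).
Black has legal moves and is not in check → neither.

neither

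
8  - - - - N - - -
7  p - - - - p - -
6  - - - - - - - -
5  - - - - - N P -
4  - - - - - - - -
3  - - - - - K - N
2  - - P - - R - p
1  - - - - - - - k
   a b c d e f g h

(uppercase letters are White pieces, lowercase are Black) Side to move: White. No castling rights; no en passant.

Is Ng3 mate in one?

yes

After Ng3: black king on h1; in check: yes, from the white knight on g3.
King squares — g1: attacked by Nh3; g2: attacked by Rf2; h2: own pawn.
Black has no legal moves → checkmate.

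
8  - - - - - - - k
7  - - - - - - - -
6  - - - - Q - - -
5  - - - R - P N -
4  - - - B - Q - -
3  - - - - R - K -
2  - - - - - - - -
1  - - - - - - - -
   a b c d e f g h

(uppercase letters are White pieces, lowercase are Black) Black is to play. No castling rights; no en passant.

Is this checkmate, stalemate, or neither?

checkmate

Black to move; black king on h8.
In check: yes, from the white bishop on d4.
King squares — g7: attacked by Bd4; h7: attacked by Ng5; g8: attacked by Qe6.
Legal moves for Black: none.
In check with no legal moves → checkmate.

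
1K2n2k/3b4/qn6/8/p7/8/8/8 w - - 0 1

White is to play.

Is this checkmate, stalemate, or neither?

White to move; white king on b8.
In check: no.
King squares — a7: attacked by Qa6; b7: attacked by Qa6; c7: attacked by Ne8; a8: attacked by Qa6; c8: attacked by Qa6.
Legal moves for White: none.
Not in check and no legal moves → stalemate.

stalemate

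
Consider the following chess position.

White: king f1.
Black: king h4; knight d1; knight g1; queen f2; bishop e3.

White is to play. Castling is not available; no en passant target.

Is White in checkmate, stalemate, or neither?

checkmate

White to move; white king on f1.
In check: yes, from the black queen on f2.
King squares — e1: attacked by Qf2; g1: attacked by Qf2; e2: attacked by Ng1; f2: attacked by Nd1; g2: attacked by Qf2.
Legal moves for White: none.
In check with no legal moves → checkmate.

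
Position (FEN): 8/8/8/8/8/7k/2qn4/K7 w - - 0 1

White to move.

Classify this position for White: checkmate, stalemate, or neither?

White to move; white king on a1.
In check: no.
King squares — b1: attacked by Qc2; a2: attacked by Qc2; b2: attacked by Qc2.
Legal moves for White: none.
Not in check and no legal moves → stalemate.

stalemate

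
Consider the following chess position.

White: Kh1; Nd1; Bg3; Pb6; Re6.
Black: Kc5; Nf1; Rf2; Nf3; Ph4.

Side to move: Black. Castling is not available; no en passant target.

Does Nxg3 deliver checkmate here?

yes

After Nxg3: white king on h1; in check: yes, from the black knight on g3.
King squares — g1: attacked by Nf3; g2: attacked by Rf2; h2: attacked by Rf2.
White has no legal moves → checkmate.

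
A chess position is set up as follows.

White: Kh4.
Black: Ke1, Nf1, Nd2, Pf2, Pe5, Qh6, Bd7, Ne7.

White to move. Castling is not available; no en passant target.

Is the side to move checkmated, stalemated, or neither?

checkmate

White to move; white king on h4.
In check: yes, from the black queen on h6.
King squares — g3: attacked by Nf1; h3: attacked by Qh6; g4: attacked by Bd7; g5: attacked by Qh6; h5: attacked by Qh6.
Legal moves for White: none.
In check with no legal moves → checkmate.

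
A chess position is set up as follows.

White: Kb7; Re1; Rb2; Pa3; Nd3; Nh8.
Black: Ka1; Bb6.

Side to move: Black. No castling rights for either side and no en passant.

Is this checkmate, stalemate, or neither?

checkmate

Black to move; black king on a1.
In check: yes, from the white rook on e1.
King squares — b1: attacked by Re1; a2: attacked by Rb2; b2: attacked by Nd3.
Legal moves for Black: none.
In check with no legal moves → checkmate.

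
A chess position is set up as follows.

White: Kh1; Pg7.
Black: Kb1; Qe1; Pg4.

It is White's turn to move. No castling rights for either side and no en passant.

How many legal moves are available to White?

White to move; king on h1.
In check: yes, from the black queen on e1.
Legal moves: Kh2, Kg2.
Count: 2.

2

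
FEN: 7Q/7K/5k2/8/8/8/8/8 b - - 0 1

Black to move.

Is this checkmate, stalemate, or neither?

Black to move; black king on f6.
In check: yes, from the white queen on h8.
Legal moves for Black: Kf7, Ke7, Ke6, Kg5, Kf5.
Black is in check but has 5 legal moves → neither.

neither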